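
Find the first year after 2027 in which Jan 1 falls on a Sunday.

2034

Jan 1 advances by 2 weekdays after a leap year and by 1 after a common year.
2027: Jan 1 is Friday.
2028: Saturday (leap)
2029: Monday
2030: Tuesday
2031: Wednesday
2032: Thursday (leap)
2033: Saturday
2034: Sunday
2034 begins on a Sunday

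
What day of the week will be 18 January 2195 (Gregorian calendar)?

January 1, 2195 is a Thursday.
January 18 is day 18 of the year, i.e. 17 days after Jan 1.
17 mod 7 = 3, so advance 3 weekdays from Thursday: Sunday.

Sunday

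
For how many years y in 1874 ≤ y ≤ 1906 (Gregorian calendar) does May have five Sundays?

14

May has 31 days; it has five Sundays when Sunday falls among the first (month-length − 28) days — i.e. when May 1 is one of Sunday/Saturday/Friday.
May 1 by year: 1874:Fri✓ 1875:Sat✓ 1876:Mon 1877:Tue 1878:Wed 1879:Thu 1880:Sat✓ 1881:Sun✓ 1882:Mon 1883:Tue 1884:Thu 1885:Fri✓ 1886:Sat✓ 1887:Sun✓ 1888:Tue …(3 more)… 1892:Sun✓ 1893:Mon 1894:Tue 1895:Wed 1896:Fri✓ 1897:Sat✓ 1898:Sun✓ 1899:Mon 1900:Tue 1901:Wed 1902:Thu 1903:Fri✓ 1904:Sun✓ 1905:Mon 1906:Tue
Years with five Sundays: 1874, 1875, 1880, 1881, 1885, 1886, 1887, 1891, 1892, 1896, 1897, 1898, 1903, 1904 → 14.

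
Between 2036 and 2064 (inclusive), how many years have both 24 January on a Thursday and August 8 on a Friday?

2

Check each year's weekday for 24 January and August 8:
  2036: Thu/Fri ✓  2037: Sat/Sat  2038: Sun/Sun  2039: Mon/Mon  2040: Tue/Wed  2041: Thu/Thu  2042: Fri/Fri  2043: Sat/Sat  2044: Sun/Mon  2045: Tue/Tue  2046: Wed/Wed  2047: Thu/Thu  2048: Fri/Sat  2049: Sun/Sun  2050: Mon/Mon  2051: Tue/Tue  2052: Wed/Thu  2053: Fri/Fri  2054: Sat/Sat  2055: Sun/Sun  2056: Mon/Tue  2057: Wed/Wed  2058: Thu/Thu  2059: Fri/Fri  2060: Sat/Sun  2061: Mon/Mon  2062: Tue/Tue  2063: Wed/Wed  2064: Thu/Fri ✓
Both conditions hold in: 2036, 2064 — 2.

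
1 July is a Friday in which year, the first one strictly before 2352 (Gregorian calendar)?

From one year to the next, a fixed date's weekday advances by 1, or by 2 when a Feb 29 lies between the two dates.
2352: July 1 is Tuesday.
2351: Sunday (−2)
2350: Saturday (−1)
2349: Friday (−1)
1 July falls on a Friday in 2349.

2349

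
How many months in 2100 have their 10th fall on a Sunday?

Check the 10th of each month of 2100: Jan 10: Sun, Feb 10: Wed, Mar 10: Wed, Apr 10: Sat, May 10: Mon, Jun 10: Thu, Jul 10: Sat, Aug 10: Tue, Sep 10: Fri, Oct 10: Sun, Nov 10: Wed, Dec 10: Fri.
Sunday occurs in January, October — 2 months.

2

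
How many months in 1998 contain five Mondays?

4

A month of length L has five Mondays iff its first Monday is on day ≤ L−28 (so day 1–3 in a 31-day month, 1–2 in a 30-day month, day 1 in a leap February).
Checking each month of 1998: Jan starts Thu (31d); Feb starts Sun (28d); Mar starts Sun (31d) ✓; Apr starts Wed (30d); May starts Fri (31d); Jun starts Mon (30d) ✓; Jul starts Wed (31d); Aug starts Sat (31d) ✓; Sep starts Tue (30d); Oct starts Thu (31d); Nov starts Sun (30d) ✓; Dec starts Tue (31d).
Five-Monday months: March, June, August, November → 4.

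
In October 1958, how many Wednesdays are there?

5

October 1958 has 31 days and begins on Wednesday.
The first Wednesday is October 1.
Wednesdays fall on 1, 8, 15, 22, 29 — that's 5.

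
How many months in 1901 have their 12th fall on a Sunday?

1

Check the 12th of each month of 1901: Jan 12: Sat, Feb 12: Tue, Mar 12: Tue, Apr 12: Fri, May 12: Sun, Jun 12: Wed, Jul 12: Fri, Aug 12: Mon, Sep 12: Thu, Oct 12: Sat, Nov 12: Tue, Dec 12: Thu.
Sunday occurs in May — 1 month.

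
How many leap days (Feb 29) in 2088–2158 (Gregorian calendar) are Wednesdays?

3

Leap years in 2088–2158: 17 of them.
Feb 29 weekday advances by 5 (mod 7) from one leap year to the next four years later (or differs when a century non-leap intervenes).
Leap-day weekdays: 2088:Sun 2092:Fri 2096:Wed✓ 2104:Fri 2108:Wed✓ 2112:Mon 2116:Sat 2120:Thu 2124:Tue 2128:Sun 2132:Fri 2136:Wed✓ 2140:Mon 2144:Sat 2148:Thu 2152:Tue 2156:Sun
Wednesday: 2096, 2108, 2136 → 3.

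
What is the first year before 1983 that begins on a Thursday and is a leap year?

1976

Jan 1 advances by 2 weekdays after a leap year and by 1 after a common year.
1983: Jan 1 is Saturday.
1982: Friday
1981: Thursday
1980: Tuesday (leap)
1979: Monday
1978: Sunday
1977: Saturday
1976: Thursday (leap)
1976 begins on a Thursday and is a leap year.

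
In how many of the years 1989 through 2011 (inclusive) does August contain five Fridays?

August has 31 days; it has five Fridays when Friday falls among the first (month-length − 28) days — i.e. when August 1 is one of Friday/Thursday/Wednesday.
August 1 by year: 1989:Tue 1990:Wed✓ 1991:Thu✓ 1992:Sat 1993:Sun 1994:Mon 1995:Tue 1996:Thu✓ 1997:Fri✓ 1998:Sat 1999:Sun 2000:Tue 2001:Wed✓ 2002:Thu✓ 2003:Fri✓ 2004:Sun 2005:Mon 2006:Tue 2007:Wed✓ 2008:Fri✓ 2009:Sat 2010:Sun 2011:Mon
Years with five Fridays: 1990, 1991, 1996, 1997, 2001, 2002, 2003, 2007, 2008 → 9.

9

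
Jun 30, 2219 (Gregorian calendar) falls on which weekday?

Wednesday

January 1, 2219 is a Friday.
June 30 is day 181 of the year, i.e. 180 days after Jan 1.
180 mod 7 = 5, so advance 5 weekdays from Friday: Wednesday.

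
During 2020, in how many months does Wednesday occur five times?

5

A month of length L has five Wednesdays iff its first Wednesday is on day ≤ L−28 (so day 1–3 in a 31-day month, 1–2 in a 30-day month, day 1 in a leap February).
Checking each month of 2020: Jan starts Wed (31d) ✓; Feb starts Sat (29d); Mar starts Sun (31d); Apr starts Wed (30d) ✓; May starts Fri (31d); Jun starts Mon (30d); Jul starts Wed (31d) ✓; Aug starts Sat (31d); Sep starts Tue (30d) ✓; Oct starts Thu (31d); Nov starts Sun (30d); Dec starts Tue (31d) ✓.
Five-Wednesday months: January, April, July, September, December → 5.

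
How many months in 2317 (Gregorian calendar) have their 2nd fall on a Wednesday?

1

Check the 2nd of each month of 2317: Jan 2: Tue, Feb 2: Fri, Mar 2: Fri, Apr 2: Mon, May 2: Wed, Jun 2: Sat, Jul 2: Mon, Aug 2: Thu, Sep 2: Sun, Oct 2: Tue, Nov 2: Fri, Dec 2: Sun.
Wednesday occurs in May — 1 month.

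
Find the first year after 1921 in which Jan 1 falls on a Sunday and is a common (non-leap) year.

1922

Jan 1 advances by 2 weekdays after a leap year and by 1 after a common year.
1921: Jan 1 is Saturday.
1922: Sunday
1922 begins on a Sunday and is a common year.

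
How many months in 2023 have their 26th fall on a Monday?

Check the 26th of each month of 2023: Jan 26: Thu, Feb 26: Sun, Mar 26: Sun, Apr 26: Wed, May 26: Fri, Jun 26: Mon, Jul 26: Wed, Aug 26: Sat, Sep 26: Tue, Oct 26: Thu, Nov 26: Sun, Dec 26: Tue.
Monday occurs in June — 1 month.

1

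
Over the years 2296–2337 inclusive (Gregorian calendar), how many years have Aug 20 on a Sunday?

6

Track Aug 20's weekday year by year (advancing +1, or +2 across a Feb 29):
  2296: Thu  2297: Fri (+1)  2298: Sat (+1)  2299: Sun (+1) ✓  2300: Mon (+1)
  2301: Tue (+1)  2302: Wed (+1)  2303: Thu (+1)  2304: Sat (+2)  2305: Sun (+1) ✓
  2306: Mon (+1)  2307: Tue (+1)  2308: Thu (+2)  2309: Fri (+1)  … (14 more years) …
  2324: Wed (+2)  2325: Thu (+1)  2326: Fri (+1)  2327: Sat (+1)  2328: Mon (+2)
  2329: Tue (+1)  2330: Wed (+1)  2331: Thu (+1)  2332: Sat (+2)  2333: Sun (+1) ✓
  2334: Mon (+1)  2335: Tue (+1)  2336: Thu (+2)  2337: Fri (+1)
Sunday years: 2299, 2305, 2311, 2316, 2322, 2333 — 6 in total.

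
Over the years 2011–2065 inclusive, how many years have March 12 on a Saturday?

8

Track March 12's weekday year by year (advancing +1, or +2 across a Feb 29):
  2011: Sat ✓  2012: Mon (+2)  2013: Tue (+1)  2014: Wed (+1)  2015: Thu (+1)
  2016: Sat (+2) ✓  2017: Sun (+1)  2018: Mon (+1)  2019: Tue (+1)  2020: Thu (+2)
  2021: Fri (+1)  2022: Sat (+1) ✓  2023: Sun (+1)  2024: Tue (+2)  … (27 more years) …
  2052: Tue (+2)  2053: Wed (+1)  2054: Thu (+1)  2055: Fri (+1)  2056: Sun (+2)
  2057: Mon (+1)  2058: Tue (+1)  2059: Wed (+1)  2060: Fri (+2)  2061: Sat (+1) ✓
  2062: Sun (+1)  2063: Mon (+1)  2064: Wed (+2)  2065: Thu (+1)
Saturday years: 2011, 2016, 2022, 2033, 2039, 2044, 2050, 2061 — 8 in total.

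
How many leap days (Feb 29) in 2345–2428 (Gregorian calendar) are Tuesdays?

3

Leap years in 2345–2428: 21 of them.
Feb 29 weekday advances by 5 (mod 7) from one leap year to the next four years later (or differs when a century non-leap intervenes).
Leap-day weekdays: 2348:Sun 2352:Fri 2356:Wed 2360:Mon 2364:Sat 2368:Thu 2372:Tue✓ 2376:Sun 2380:Fri 2384:Wed 2388:Mon 2392:Sat 2396:Thu 2400:Tue✓ 2404:Sun 2408:Fri 2412:Wed 2416:Mon 2420:Sat 2424:Thu 2428:Tue✓
Tuesday: 2372, 2400, 2428 → 3.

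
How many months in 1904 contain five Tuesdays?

4

A month of length L has five Tuesdays iff its first Tuesday is on day ≤ L−28 (so day 1–3 in a 31-day month, 1–2 in a 30-day month, day 1 in a leap February).
Checking each month of 1904: Jan starts Fri (31d); Feb starts Mon (29d); Mar starts Tue (31d) ✓; Apr starts Fri (30d); May starts Sun (31d) ✓; Jun starts Wed (30d); Jul starts Fri (31d); Aug starts Mon (31d) ✓; Sep starts Thu (30d); Oct starts Sat (31d); Nov starts Tue (30d) ✓; Dec starts Thu (31d).
Five-Tuesday months: March, May, August, November → 4.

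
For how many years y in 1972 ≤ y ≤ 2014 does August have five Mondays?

17

August has 31 days; it has five Mondays when Monday falls among the first (month-length − 28) days — i.e. when August 1 is one of Monday/Sunday/Saturday.
August 1 by year: 1972:Tue 1973:Wed 1974:Thu 1975:Fri 1976:Sun✓ 1977:Mon✓ 1978:Tue 1979:Wed 1980:Fri 1981:Sat✓ 1982:Sun✓ 1983:Mon✓ 1984:Wed 1985:Thu 1986:Fri …(13 more)… 2000:Tue 2001:Wed 2002:Thu 2003:Fri 2004:Sun✓ 2005:Mon✓ 2006:Tue 2007:Wed 2008:Fri 2009:Sat✓ 2010:Sun✓ 2011:Mon✓ 2012:Wed 2013:Thu 2014:Fri
Years with five Mondays: 1976, 1977, 1981, 1982, 1983, 1987, 1988, 1992, 1993, 1994, 1998, 1999, 2004, 2005, 2009, 2010, 2011 → 17.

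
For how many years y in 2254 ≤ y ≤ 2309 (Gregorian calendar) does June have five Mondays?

16

June has 30 days; it has five Mondays when Monday falls among the first (month-length − 28) days — i.e. when June 1 is one of Monday/Sunday.
June 1 by year: 2254:Thu 2255:Fri 2256:Sun✓ 2257:Mon✓ 2258:Tue 2259:Wed 2260:Fri 2261:Sat 2262:Sun✓ 2263:Mon✓ 2264:Wed 2265:Thu 2266:Fri 2267:Sat 2268:Mon✓ …(26 more)… 2295:Sat 2296:Mon✓ 2297:Tue 2298:Wed 2299:Thu 2300:Fri 2301:Sat 2302:Sun✓ 2303:Mon✓ 2304:Wed 2305:Thu 2306:Fri 2307:Sat 2308:Mon✓ 2309:Tue
Years with five Mondays: 2256, 2257, 2262, 2263, 2268, 2273, 2274, 2279, 2284, 2285, 2290, 2291, 2296, 2302, 2303, 2308 → 16.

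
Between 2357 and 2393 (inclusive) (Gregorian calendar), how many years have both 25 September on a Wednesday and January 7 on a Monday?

5

Check each year's weekday for 25 September and January 7:
  2357: Wed/Mon ✓  2358: Thu/Tue  2359: Fri/Wed  2360: Sun/Thu  2361: Mon/Sat  2362: Tue/Sun  2363: Wed/Mon ✓  2364: Fri/Tue  2365: Sat/Thu  2366: Sun/Fri  2367: Mon/Sat  2368: Wed/Sun  2369: Thu/Tue  2370: Fri/Wed  …(9 more)…  2380: Thu/Mon  2381: Fri/Wed  2382: Sat/Thu  2383: Sun/Fri  2384: Tue/Sat  2385: Wed/Mon ✓  2386: Thu/Tue  2387: Fri/Wed  2388: Sun/Thu  2389: Mon/Sat  2390: Tue/Sun  2391: Wed/Mon ✓  2392: Fri/Tue  2393: Sat/Thu
Both conditions hold in: 2357, 2363, 2374, 2385, 2391 — 5.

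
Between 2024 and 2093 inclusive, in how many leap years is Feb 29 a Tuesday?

3

Leap years in 2024–2093: 18 of them.
Feb 29 weekday advances by 5 (mod 7) from one leap year to the next four years later (or differs when a century non-leap intervenes).
Leap-day weekdays: 2024:Thu 2028:Tue✓ 2032:Sun 2036:Fri 2040:Wed 2044:Mon 2048:Sat 2052:Thu 2056:Tue✓ 2060:Sun 2064:Fri 2068:Wed 2072:Mon 2076:Sat 2080:Thu 2084:Tue✓ 2088:Sun 2092:Fri
Tuesday: 2028, 2056, 2084 → 3.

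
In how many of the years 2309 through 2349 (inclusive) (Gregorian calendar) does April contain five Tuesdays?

12

April has 30 days; it has five Tuesdays when Tuesday falls among the first (month-length − 28) days — i.e. when April 1 is one of Tuesday/Monday.
April 1 by year: 2309:Thu 2310:Fri 2311:Sat 2312:Mon✓ 2313:Tue✓ 2314:Wed 2315:Thu 2316:Sat 2317:Sun 2318:Mon✓ 2319:Tue✓ 2320:Thu 2321:Fri 2322:Sat 2323:Sun …(11 more)… 2335:Mon✓ 2336:Wed 2337:Thu 2338:Fri 2339:Sat 2340:Mon✓ 2341:Tue✓ 2342:Wed 2343:Thu 2344:Sat 2345:Sun 2346:Mon✓ 2347:Tue✓ 2348:Thu 2349:Fri
Years with five Tuesdays: 2312, 2313, 2318, 2319, 2324, 2329, 2330, 2335, 2340, 2341, 2346, 2347 → 12.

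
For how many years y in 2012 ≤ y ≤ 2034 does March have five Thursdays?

10

March has 31 days; it has five Thursdays when Thursday falls among the first (month-length − 28) days — i.e. when March 1 is one of Thursday/Wednesday/Tuesday.
March 1 by year: 2012:Thu✓ 2013:Fri 2014:Sat 2015:Sun 2016:Tue✓ 2017:Wed✓ 2018:Thu✓ 2019:Fri 2020:Sun 2021:Mon 2022:Tue✓ 2023:Wed✓ 2024:Fri 2025:Sat 2026:Sun 2027:Mon 2028:Wed✓ 2029:Thu✓ 2030:Fri 2031:Sat 2032:Mon 2033:Tue✓ 2034:Wed✓
Years with five Thursdays: 2012, 2016, 2017, 2018, 2022, 2023, 2028, 2029, 2033, 2034 → 10.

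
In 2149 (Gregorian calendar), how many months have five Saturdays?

A month of length L has five Saturdays iff its first Saturday is on day ≤ L−28 (so day 1–3 in a 31-day month, 1–2 in a 30-day month, day 1 in a leap February).
Checking each month of 2149: Jan starts Wed (31d); Feb starts Sat (28d); Mar starts Sat (31d) ✓; Apr starts Tue (30d); May starts Thu (31d) ✓; Jun starts Sun (30d); Jul starts Tue (31d); Aug starts Fri (31d) ✓; Sep starts Mon (30d); Oct starts Wed (31d); Nov starts Sat (30d) ✓; Dec starts Mon (31d).
Five-Saturday months: March, May, August, November → 4.

4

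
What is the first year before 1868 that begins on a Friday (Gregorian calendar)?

1864

Jan 1 advances by 2 weekdays after a leap year and by 1 after a common year.
1868: Jan 1 is Wednesday (leap).
1867: Tuesday
1866: Monday
1865: Sunday
1864: Friday (leap)
1864 begins on a Friday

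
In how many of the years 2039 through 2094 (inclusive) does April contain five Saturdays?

April has 30 days; it has five Saturdays when Saturday falls among the first (month-length − 28) days — i.e. when April 1 is one of Saturday/Friday.
April 1 by year: 2039:Fri✓ 2040:Sun 2041:Mon 2042:Tue 2043:Wed 2044:Fri✓ 2045:Sat✓ 2046:Sun 2047:Mon 2048:Wed 2049:Thu 2050:Fri✓ 2051:Sat✓ 2052:Mon 2053:Tue …(26 more)… 2080:Mon 2081:Tue 2082:Wed 2083:Thu 2084:Sat✓ 2085:Sun 2086:Mon 2087:Tue 2088:Thu 2089:Fri✓ 2090:Sat✓ 2091:Sun 2092:Tue 2093:Wed 2094:Thu
Years with five Saturdays: 2039, 2044, 2045, 2050, 2051, 2056, 2061, 2062, 2067, 2072, 2073, 2078, 2079, 2084, 2089, 2090 → 16.

16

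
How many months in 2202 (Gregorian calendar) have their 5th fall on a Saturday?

1

Check the 5th of each month of 2202: Jan 5: Tue, Feb 5: Fri, Mar 5: Fri, Apr 5: Mon, May 5: Wed, Jun 5: Sat, Jul 5: Mon, Aug 5: Thu, Sep 5: Sun, Oct 5: Tue, Nov 5: Fri, Dec 5: Sun.
Saturday occurs in June — 1 month.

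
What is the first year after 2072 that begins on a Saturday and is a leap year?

2084

Jan 1 advances by 2 weekdays after a leap year and by 1 after a common year.
2072: Jan 1 is Friday (leap).
2073: Sunday
2074: Monday
2075: Tuesday
2076: Wednesday (leap)
2077: Friday
2078: Saturday
2079: Sunday
2080: Monday (leap)
2081: Wednesday
2082: Thursday
2083: Friday
2084: Saturday (leap)
2084 begins on a Saturday and is a leap year.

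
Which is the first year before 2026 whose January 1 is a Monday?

Jan 1 advances by 2 weekdays after a leap year and by 1 after a common year.
2026: Jan 1 is Thursday.
2025: Wednesday
2024: Monday (leap)
2024 begins on a Monday

2024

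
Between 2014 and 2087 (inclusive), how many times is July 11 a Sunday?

Track July 11's weekday year by year (advancing +1, or +2 across a Feb 29):
  2014: Fri  2015: Sat (+1)  2016: Mon (+2)  2017: Tue (+1)  2018: Wed (+1)
  2019: Thu (+1)  2020: Sat (+2)  2021: Sun (+1) ✓  2022: Mon (+1)  2023: Tue (+1)
  2024: Thu (+2)  2025: Fri (+1)  2026: Sat (+1)  2027: Sun (+1) ✓  … (46 more years) …
  2074: Wed (+1)  2075: Thu (+1)  2076: Sat (+2)  2077: Sun (+1) ✓  2078: Mon (+1)
  2079: Tue (+1)  2080: Thu (+2)  2081: Fri (+1)  2082: Sat (+1)  2083: Sun (+1) ✓
  2084: Tue (+2)  2085: Wed (+1)  2086: Thu (+1)  2087: Fri (+1)
Sunday years: 2021, 2027, 2032, 2038, 2049, 2055, 2060, 2066, 2077, 2083 — 10 in total.

10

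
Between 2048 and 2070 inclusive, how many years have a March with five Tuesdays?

10

March has 31 days; it has five Tuesdays when Tuesday falls among the first (month-length − 28) days — i.e. when March 1 is one of Tuesday/Monday/Sunday.
March 1 by year: 2048:Sun✓ 2049:Mon✓ 2050:Tue✓ 2051:Wed 2052:Fri 2053:Sat 2054:Sun✓ 2055:Mon✓ 2056:Wed 2057:Thu 2058:Fri 2059:Sat 2060:Mon✓ 2061:Tue✓ 2062:Wed 2063:Thu 2064:Sat 2065:Sun✓ 2066:Mon✓ 2067:Tue✓ 2068:Thu 2069:Fri 2070:Sat
Years with five Tuesdays: 2048, 2049, 2050, 2054, 2055, 2060, 2061, 2065, 2066, 2067 → 10.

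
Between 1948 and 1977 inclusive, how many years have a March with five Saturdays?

12

March has 31 days; it has five Saturdays when Saturday falls among the first (month-length − 28) days — i.e. when March 1 is one of Saturday/Friday/Thursday.
March 1 by year: 1948:Mon 1949:Tue 1950:Wed 1951:Thu✓ 1952:Sat✓ 1953:Sun 1954:Mon 1955:Tue 1956:Thu✓ 1957:Fri✓ 1958:Sat✓ 1959:Sun 1960:Tue 1961:Wed 1962:Thu✓ 1963:Fri✓ 1964:Sun 1965:Mon 1966:Tue 1967:Wed 1968:Fri✓ 1969:Sat✓ 1970:Sun 1971:Mon 1972:Wed 1973:Thu✓ 1974:Fri✓ 1975:Sat✓ 1976:Mon 1977:Tue
Years with five Saturdays: 1951, 1952, 1956, 1957, 1958, 1962, 1963, 1968, 1969, 1973, 1974, 1975 → 12.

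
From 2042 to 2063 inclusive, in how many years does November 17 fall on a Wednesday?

Track November 17's weekday year by year (advancing +1, or +2 across a Feb 29):
  2042: Mon  2043: Tue (+1)  2044: Thu (+2)  2045: Fri (+1)  2046: Sat (+1)
  2047: Sun (+1)  2048: Tue (+2)  2049: Wed (+1) ✓  2050: Thu (+1)  2051: Fri (+1)
  2052: Sun (+2)  2053: Mon (+1)  2054: Tue (+1)  2055: Wed (+1) ✓  2056: Fri (+2)
  2057: Sat (+1)  2058: Sun (+1)  2059: Mon (+1)  2060: Wed (+2) ✓  2061: Thu (+1)
  2062: Fri (+1)  2063: Sat (+1)
Wednesday years: 2049, 2055, 2060 — 3 in total.

3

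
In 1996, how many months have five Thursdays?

A month of length L has five Thursdays iff its first Thursday is on day ≤ L−28 (so day 1–3 in a 31-day month, 1–2 in a 30-day month, day 1 in a leap February).
Checking each month of 1996: Jan starts Mon (31d); Feb starts Thu (29d) ✓; Mar starts Fri (31d); Apr starts Mon (30d); May starts Wed (31d) ✓; Jun starts Sat (30d); Jul starts Mon (31d); Aug starts Thu (31d) ✓; Sep starts Sun (30d); Oct starts Tue (31d) ✓; Nov starts Fri (30d); Dec starts Sun (31d).
Five-Thursday months: February, May, August, October → 4.

4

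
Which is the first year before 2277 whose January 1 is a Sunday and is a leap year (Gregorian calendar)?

Jan 1 advances by 2 weekdays after a leap year and by 1 after a common year.
2277: Jan 1 is Monday.
2276: Saturday (leap)
2275: Friday
2274: Thursday
2273: Wednesday
2272: Monday (leap)
2271: Sunday
2270: Saturday
2269: Friday
2268: Wednesday (leap)
2267: Tuesday
2266: Monday
2265: Sunday
2264: Friday (leap)
2263: Thursday
2262: Wednesday
2261: Tuesday
2260: Sunday (leap)
2260 begins on a Sunday and is a leap year.

2260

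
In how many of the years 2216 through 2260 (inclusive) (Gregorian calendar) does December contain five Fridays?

December has 31 days; it has five Fridays when Friday falls among the first (month-length − 28) days — i.e. when December 1 is one of Friday/Thursday/Wednesday.
December 1 by year: 2216:Sun 2217:Mon 2218:Tue 2219:Wed✓ 2220:Fri✓ 2221:Sat 2222:Sun 2223:Mon 2224:Wed✓ 2225:Thu✓ 2226:Fri✓ 2227:Sat 2228:Mon 2229:Tue 2230:Wed✓ …(15 more)… 2246:Tue 2247:Wed✓ 2248:Fri✓ 2249:Sat 2250:Sun 2251:Mon 2252:Wed✓ 2253:Thu✓ 2254:Fri✓ 2255:Sat 2256:Mon 2257:Tue 2258:Wed✓ 2259:Thu✓ 2260:Sat
Years with five Fridays: 2219, 2220, 2224, 2225, 2226, 2230, 2231, 2236, 2237, 2241, 2242, 2243, 2247, 2248, 2252, 2253, 2254, 2258, 2259 → 19.

19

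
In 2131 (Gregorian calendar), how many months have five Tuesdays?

A month of length L has five Tuesdays iff its first Tuesday is on day ≤ L−28 (so day 1–3 in a 31-day month, 1–2 in a 30-day month, day 1 in a leap February).
Checking each month of 2131: Jan starts Mon (31d) ✓; Feb starts Thu (28d); Mar starts Thu (31d); Apr starts Sun (30d); May starts Tue (31d) ✓; Jun starts Fri (30d); Jul starts Sun (31d) ✓; Aug starts Wed (31d); Sep starts Sat (30d); Oct starts Mon (31d) ✓; Nov starts Thu (30d); Dec starts Sat (31d).
Five-Tuesday months: January, May, July, October → 4.

4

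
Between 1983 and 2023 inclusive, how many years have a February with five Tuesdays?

February has 28 days (29 in leap years); it has five Tuesdays when Tuesday falls among the first (month-length − 28) days — i.e. when February 1 is Tuesday in a leap year (never in a common year).
February 1 by year: 1983:Tue 1984:Wed 1985:Fri 1986:Sat 1987:Sun 1988:Mon 1989:Wed 1990:Thu 1991:Fri 1992:Sat 1993:Mon 1994:Tue 1995:Wed 1996:Thu 1997:Sat …(11 more)… 2009:Sun 2010:Mon 2011:Tue 2012:Wed 2013:Fri 2014:Sat 2015:Sun 2016:Mon 2017:Wed 2018:Thu 2019:Fri 2020:Sat 2021:Mon 2022:Tue 2023:Wed
Years with five Tuesdays: 2000 → 1.

1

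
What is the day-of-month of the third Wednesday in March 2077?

March 1, 2077 is a Monday, so the first Wednesday is the 3rd.
The third Wednesday is 3 + 14 = 17.

17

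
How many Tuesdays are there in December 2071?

December 2071 has 31 days and begins on Tuesday.
The first Tuesday is December 1.
Tuesdays fall on 1, 8, 15, 22, 29 — that's 5.

5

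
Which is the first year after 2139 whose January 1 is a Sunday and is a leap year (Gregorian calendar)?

Jan 1 advances by 2 weekdays after a leap year and by 1 after a common year.
2139: Jan 1 is Thursday.
2140: Friday (leap)
2141: Sunday
2142: Monday
2143: Tuesday
2144: Wednesday (leap)
2145: Friday
2146: Saturday
2147: Sunday
2148: Monday (leap)
2149: Wednesday
2150: Thursday
2151: Friday
2152: Saturday (leap)
2153: Monday
2154: Tuesday
2155: Wednesday
2156: Thursday (leap)
2157: Saturday
2158: Sunday
2159: Monday
2160: Tuesday (leap)
2161: Thursday
2162: Friday
2163: Saturday
2164: Sunday (leap)
2164 begins on a Sunday and is a leap year.

2164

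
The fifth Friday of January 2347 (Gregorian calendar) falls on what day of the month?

January 1, 2347 is a Wednesday, so the first Friday is the 3rd.
The fifth Friday is 3 + 28 = 31.

31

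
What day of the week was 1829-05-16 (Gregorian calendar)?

January 1, 1829 is a Thursday.
May 16 is day 136 of the year, i.e. 135 days after Jan 1.
135 mod 7 = 2, so advance 2 weekdays from Thursday: Saturday.

Saturday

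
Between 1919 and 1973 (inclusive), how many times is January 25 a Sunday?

8

Track January 25's weekday year by year (advancing +1, or +2 across a Feb 29):
  1919: Sat  1920: Sun (+1) ✓  1921: Tue (+2)  1922: Wed (+1)  1923: Thu (+1)
  1924: Fri (+1)  1925: Sun (+2) ✓  1926: Mon (+1)  1927: Tue (+1)  1928: Wed (+1)
  1929: Fri (+2)  1930: Sat (+1)  1931: Sun (+1) ✓  1932: Mon (+1)  … (27 more years) …
  1960: Mon (+1)  1961: Wed (+2)  1962: Thu (+1)  1963: Fri (+1)  1964: Sat (+1)
  1965: Mon (+2)  1966: Tue (+1)  1967: Wed (+1)  1968: Thu (+1)  1969: Sat (+2)
  1970: Sun (+1) ✓  1971: Mon (+1)  1972: Tue (+1)  1973: Thu (+2)
Sunday years: 1920, 1925, 1931, 1942, 1948, 1953, 1959, 1970 — 8 in total.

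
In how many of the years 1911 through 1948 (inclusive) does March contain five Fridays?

March has 31 days; it has five Fridays when Friday falls among the first (month-length − 28) days — i.e. when March 1 is one of Friday/Thursday/Wednesday.
March 1 by year: 1911:Wed✓ 1912:Fri✓ 1913:Sat 1914:Sun 1915:Mon 1916:Wed✓ 1917:Thu✓ 1918:Fri✓ 1919:Sat 1920:Mon 1921:Tue 1922:Wed✓ 1923:Thu✓ 1924:Sat 1925:Sun …(8 more)… 1934:Thu✓ 1935:Fri✓ 1936:Sun 1937:Mon 1938:Tue 1939:Wed✓ 1940:Fri✓ 1941:Sat 1942:Sun 1943:Mon 1944:Wed✓ 1945:Thu✓ 1946:Fri✓ 1947:Sat 1948:Mon
Years with five Fridays: 1911, 1912, 1916, 1917, 1918, 1922, 1923, 1928, 1929, 1933, 1934, 1935, 1939, 1940, 1944, 1945, 1946 → 17.

17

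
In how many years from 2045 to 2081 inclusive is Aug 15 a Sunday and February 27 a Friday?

Check each year's weekday for Aug 15 and February 27:
  2045: Tue/Mon  2046: Wed/Tue  2047: Thu/Wed  2048: Sat/Thu  2049: Sun/Sat  2050: Mon/Sun  2051: Tue/Mon  2052: Thu/Tue  2053: Fri/Thu  2054: Sat/Fri  2055: Sun/Sat  2056: Tue/Sun  2057: Wed/Tue  2058: Thu/Wed  …(9 more)…  2068: Wed/Mon  2069: Thu/Wed  2070: Fri/Thu  2071: Sat/Fri  2072: Mon/Sat  2073: Tue/Mon  2074: Wed/Tue  2075: Thu/Wed  2076: Sat/Thu  2077: Sun/Sat  2078: Mon/Sun  2079: Tue/Mon  2080: Thu/Tue  2081: Fri/Thu
Both conditions hold in: 2060 — 1.

1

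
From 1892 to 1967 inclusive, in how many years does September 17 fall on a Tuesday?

Track September 17's weekday year by year (advancing +1, or +2 across a Feb 29):
  1892: Sat  1893: Sun (+1)  1894: Mon (+1)  1895: Tue (+1) ✓  1896: Thu (+2)
  1897: Fri (+1)  1898: Sat (+1)  1899: Sun (+1)  1900: Mon (+1)  1901: Tue (+1) ✓
  1902: Wed (+1)  1903: Thu (+1)  1904: Sat (+2)  1905: Sun (+1)  … (48 more years) …
  1954: Fri (+1)  1955: Sat (+1)  1956: Mon (+2)  1957: Tue (+1) ✓  1958: Wed (+1)
  1959: Thu (+1)  1960: Sat (+2)  1961: Sun (+1)  1962: Mon (+1)  1963: Tue (+1) ✓
  1964: Thu (+2)  1965: Fri (+1)  1966: Sat (+1)  1967: Sun (+1)
Tuesday years: 1895, 1901, 1907, 1912, 1918, 1929, 1935, 1940, 1946, 1957, 1963 — 11 in total.

11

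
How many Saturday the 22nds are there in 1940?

1

Check the 22nd of each month of 1940: Jan 22: Mon, Feb 22: Thu, Mar 22: Fri, Apr 22: Mon, May 22: Wed, Jun 22: Sat, Jul 22: Mon, Aug 22: Thu, Sep 22: Sun, Oct 22: Tue, Nov 22: Fri, Dec 22: Sun.
Saturday occurs in June — 1 month.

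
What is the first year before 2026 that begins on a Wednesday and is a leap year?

2020

Jan 1 advances by 2 weekdays after a leap year and by 1 after a common year.
2026: Jan 1 is Thursday.
2025: Wednesday
2024: Monday (leap)
2023: Sunday
2022: Saturday
2021: Friday
2020: Wednesday (leap)
2020 begins on a Wednesday and is a leap year.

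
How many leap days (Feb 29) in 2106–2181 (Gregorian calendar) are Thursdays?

Leap years in 2106–2181: 19 of them.
Feb 29 weekday advances by 5 (mod 7) from one leap year to the next four years later (or differs when a century non-leap intervenes).
Leap-day weekdays: 2108:Wed 2112:Mon 2116:Sat 2120:Thu✓ 2124:Tue 2128:Sun 2132:Fri 2136:Wed 2140:Mon 2144:Sat 2148:Thu✓ 2152:Tue 2156:Sun 2160:Fri 2164:Wed 2168:Mon 2172:Sat 2176:Thu✓ 2180:Tue
Thursday: 2120, 2148, 2176 → 3.

3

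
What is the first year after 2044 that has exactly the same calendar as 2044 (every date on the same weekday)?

Two years share a calendar iff Jan 1 falls on the same weekday and both are leap or both are common. 2044: Jan 1 is Friday, leap year.
2045: Jan 1 Sunday, common
2046: Jan 1 Monday, common
2047: Jan 1 Tuesday, common
2048: Jan 1 Wednesday, leap
2049: Jan 1 Friday, common
2050: Jan 1 Saturday, common
2051: Jan 1 Sunday, common
2052: Jan 1 Monday, leap
2053: Jan 1 Wednesday, common
2054: Jan 1 Thursday, common
2055: Jan 1 Friday, common
2056: Jan 1 Saturday, leap
2057: Jan 1 Monday, common
2058: Jan 1 Tuesday, common
2059: Jan 1 Wednesday, common
2060: Jan 1 Thursday, leap
2061: Jan 1 Saturday, common
2062: Jan 1 Sunday, common
2063: Jan 1 Monday, common
2064: Jan 1 Tuesday, leap
2065: Jan 1 Thursday, common
2066: Jan 1 Friday, common
2067: Jan 1 Saturday, common
2068: Jan 1 Sunday, leap
2069: Jan 1 Tuesday, common
2070: Jan 1 Wednesday, common
2071: Jan 1 Thursday, common
2072: Jan 1 Friday, leap
2072 matches on both conditions.

2072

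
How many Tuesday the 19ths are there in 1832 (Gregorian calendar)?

1

Check the 19th of each month of 1832: Jan 19: Thu, Feb 19: Sun, Mar 19: Mon, Apr 19: Thu, May 19: Sat, Jun 19: Tue, Jul 19: Thu, Aug 19: Sun, Sep 19: Wed, Oct 19: Fri, Nov 19: Mon, Dec 19: Wed.
Tuesday occurs in June — 1 month.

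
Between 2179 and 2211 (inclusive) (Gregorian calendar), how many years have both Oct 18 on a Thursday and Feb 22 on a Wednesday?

2

Check each year's weekday for Oct 18 and Feb 22:
  2179: Mon/Mon  2180: Wed/Tue  2181: Thu/Thu  2182: Fri/Fri  2183: Sat/Sat  2184: Mon/Sun  2185: Tue/Tue  2186: Wed/Wed  2187: Thu/Thu  2188: Sat/Fri  2189: Sun/Sun  2190: Mon/Mon  2191: Tue/Tue  2192: Thu/Wed ✓  …(5 more)…  2198: Thu/Thu  2199: Fri/Fri  2200: Sat/Sat  2201: Sun/Sun  2202: Mon/Mon  2203: Tue/Tue  2204: Thu/Wed ✓  2205: Fri/Fri  2206: Sat/Sat  2207: Sun/Sun  2208: Tue/Mon  2209: Wed/Wed  2210: Thu/Thu  2211: Fri/Fri
Both conditions hold in: 2192, 2204 — 2.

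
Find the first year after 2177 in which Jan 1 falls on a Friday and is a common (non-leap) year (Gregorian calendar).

2179

Jan 1 advances by 2 weekdays after a leap year and by 1 after a common year.
2177: Jan 1 is Wednesday.
2178: Thursday
2179: Friday
2179 begins on a Friday and is a common year.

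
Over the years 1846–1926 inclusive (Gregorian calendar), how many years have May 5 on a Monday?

11

Track May 5's weekday year by year (advancing +1, or +2 across a Feb 29):
  1846: Tue  1847: Wed (+1)  1848: Fri (+2)  1849: Sat (+1)  1850: Sun (+1)
  1851: Mon (+1) ✓  1852: Wed (+2)  1853: Thu (+1)  1854: Fri (+1)  1855: Sat (+1)
  1856: Mon (+2) ✓  1857: Tue (+1)  1858: Wed (+1)  1859: Thu (+1)  … (53 more years) …
  1913: Mon (+1) ✓  1914: Tue (+1)  1915: Wed (+1)  1916: Fri (+2)  1917: Sat (+1)
  1918: Sun (+1)  1919: Mon (+1) ✓  1920: Wed (+2)  1921: Thu (+1)  1922: Fri (+1)
  1923: Sat (+1)  1924: Mon (+2) ✓  1925: Tue (+1)  1926: Wed (+1)
Monday years: 1851, 1856, 1862, 1873, 1879, 1884, 1890, 1902, 1913, 1919, 1924 — 11 in total.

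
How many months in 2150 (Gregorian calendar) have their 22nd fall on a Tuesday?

2

Check the 22nd of each month of 2150: Jan 22: Thu, Feb 22: Sun, Mar 22: Sun, Apr 22: Wed, May 22: Fri, Jun 22: Mon, Jul 22: Wed, Aug 22: Sat, Sep 22: Tue, Oct 22: Thu, Nov 22: Sun, Dec 22: Tue.
Tuesday occurs in September, December — 2 months.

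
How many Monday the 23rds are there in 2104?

Check the 23rd of each month of 2104: Jan 23: Wed, Feb 23: Sat, Mar 23: Sun, Apr 23: Wed, May 23: Fri, Jun 23: Mon, Jul 23: Wed, Aug 23: Sat, Sep 23: Tue, Oct 23: Thu, Nov 23: Sun, Dec 23: Tue.
Monday occurs in June — 1 month.

1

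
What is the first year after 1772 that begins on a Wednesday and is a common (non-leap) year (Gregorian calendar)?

Jan 1 advances by 2 weekdays after a leap year and by 1 after a common year.
1772: Jan 1 is Wednesday (leap).
1773: Friday
1774: Saturday
1775: Sunday
1776: Monday (leap)
1777: Wednesday
1777 begins on a Wednesday and is a common year.

1777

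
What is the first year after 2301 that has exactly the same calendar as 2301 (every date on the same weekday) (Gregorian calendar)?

2307

Two years share a calendar iff Jan 1 falls on the same weekday and both are leap or both are common. 2301: Jan 1 is Tuesday, common year.
2302: Jan 1 Wednesday, common
2303: Jan 1 Thursday, common
2304: Jan 1 Friday, leap
2305: Jan 1 Sunday, common
2306: Jan 1 Monday, common
2307: Jan 1 Tuesday, common
2307 matches on both conditions.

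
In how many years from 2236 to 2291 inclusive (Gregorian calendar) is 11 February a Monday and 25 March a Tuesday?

Check each year's weekday for 11 February and 25 March:
  2236: Thu/Fri  2237: Sat/Sat  2238: Sun/Sun  2239: Mon/Mon  2240: Tue/Wed  2241: Thu/Thu  2242: Fri/Fri  2243: Sat/Sat  2244: Sun/Mon  2245: Tue/Tue  2246: Wed/Wed  2247: Thu/Thu  2248: Fri/Sat  2249: Sun/Sun  …(28 more)…  2278: Mon/Mon  2279: Tue/Tue  2280: Wed/Thu  2281: Fri/Fri  2282: Sat/Sat  2283: Sun/Sun  2284: Mon/Tue ✓  2285: Wed/Wed  2286: Thu/Thu  2287: Fri/Fri  2288: Sat/Sun  2289: Mon/Mon  2290: Tue/Tue  2291: Wed/Wed
Both conditions hold in: 2256, 2284 — 2.

2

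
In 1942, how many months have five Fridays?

4

A month of length L has five Fridays iff its first Friday is on day ≤ L−28 (so day 1–3 in a 31-day month, 1–2 in a 30-day month, day 1 in a leap February).
Checking each month of 1942: Jan starts Thu (31d) ✓; Feb starts Sun (28d); Mar starts Sun (31d); Apr starts Wed (30d); May starts Fri (31d) ✓; Jun starts Mon (30d); Jul starts Wed (31d) ✓; Aug starts Sat (31d); Sep starts Tue (30d); Oct starts Thu (31d) ✓; Nov starts Sun (30d); Dec starts Tue (31d).
Five-Friday months: January, May, July, October → 4.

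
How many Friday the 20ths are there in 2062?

2

Check the 20th of each month of 2062: Jan 20: Fri, Feb 20: Mon, Mar 20: Mon, Apr 20: Thu, May 20: Sat, Jun 20: Tue, Jul 20: Thu, Aug 20: Sun, Sep 20: Wed, Oct 20: Fri, Nov 20: Mon, Dec 20: Wed.
Friday occurs in January, October — 2 months.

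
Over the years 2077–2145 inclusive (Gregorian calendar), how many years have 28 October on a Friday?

10

Track 28 October's weekday year by year (advancing +1, or +2 across a Feb 29):
  2077: Thu  2078: Fri (+1) ✓  2079: Sat (+1)  2080: Mon (+2)  2081: Tue (+1)
  2082: Wed (+1)  2083: Thu (+1)  2084: Sat (+2)  2085: Sun (+1)  2086: Mon (+1)
  2087: Tue (+1)  2088: Thu (+2)  2089: Fri (+1) ✓  2090: Sat (+1)  … (41 more years) …
  2132: Tue (+2)  2133: Wed (+1)  2134: Thu (+1)  2135: Fri (+1) ✓  2136: Sun (+2)
  2137: Mon (+1)  2138: Tue (+1)  2139: Wed (+1)  2140: Fri (+2) ✓  2141: Sat (+1)
  2142: Sun (+1)  2143: Mon (+1)  2144: Wed (+2)  2145: Thu (+1)
Friday years: 2078, 2089, 2095, 2101, 2107, 2112, 2118, 2129, 2135, 2140 — 10 in total.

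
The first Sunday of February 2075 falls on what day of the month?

3

February 1, 2075 is a Friday, so the first Sunday is the 3rd.
The first Sunday is 3 + 0 = 3.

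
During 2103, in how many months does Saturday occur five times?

A month of length L has five Saturdays iff its first Saturday is on day ≤ L−28 (so day 1–3 in a 31-day month, 1–2 in a 30-day month, day 1 in a leap February).
Checking each month of 2103: Jan starts Mon (31d); Feb starts Thu (28d); Mar starts Thu (31d) ✓; Apr starts Sun (30d); May starts Tue (31d); Jun starts Fri (30d) ✓; Jul starts Sun (31d); Aug starts Wed (31d); Sep starts Sat (30d) ✓; Oct starts Mon (31d); Nov starts Thu (30d); Dec starts Sat (31d) ✓.
Five-Saturday months: March, June, September, December → 4.

4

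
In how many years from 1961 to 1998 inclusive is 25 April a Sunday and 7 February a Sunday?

4

Check each year's weekday for 25 April and 7 February:
  1961: Tue/Tue  1962: Wed/Wed  1963: Thu/Thu  1964: Sat/Fri  1965: Sun/Sun ✓  1966: Mon/Mon  1967: Tue/Tue  1968: Thu/Wed  1969: Fri/Fri  1970: Sat/Sat  1971: Sun/Sun ✓  1972: Tue/Mon  1973: Wed/Wed  1974: Thu/Thu  …(10 more)…  1985: Thu/Thu  1986: Fri/Fri  1987: Sat/Sat  1988: Mon/Sun  1989: Tue/Tue  1990: Wed/Wed  1991: Thu/Thu  1992: Sat/Fri  1993: Sun/Sun ✓  1994: Mon/Mon  1995: Tue/Tue  1996: Thu/Wed  1997: Fri/Fri  1998: Sat/Sat
Both conditions hold in: 1965, 1971, 1982, 1993 — 4.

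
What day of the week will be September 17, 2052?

Tuesday

January 1, 2052 is a Monday.
September 17 is day 261 of the year, i.e. 260 days after Jan 1.
260 mod 7 = 1, so advance 1 weekday from Monday: Tuesday.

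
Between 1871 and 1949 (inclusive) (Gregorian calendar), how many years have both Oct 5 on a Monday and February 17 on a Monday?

3

Check each year's weekday for Oct 5 and February 17:
  1871: Thu/Fri  1872: Sat/Sat  1873: Sun/Mon  1874: Mon/Tue  1875: Tue/Wed  1876: Thu/Thu  1877: Fri/Sat  1878: Sat/Sun  1879: Sun/Mon  1880: Tue/Tue  1881: Wed/Thu  1882: Thu/Fri  1883: Fri/Sat  1884: Sun/Sun  …(51 more)…  1936: Mon/Mon ✓  1937: Tue/Wed  1938: Wed/Thu  1939: Thu/Fri  1940: Sat/Sat  1941: Sun/Mon  1942: Mon/Tue  1943: Tue/Wed  1944: Thu/Thu  1945: Fri/Sat  1946: Sat/Sun  1947: Sun/Mon  1948: Tue/Tue  1949: Wed/Thu
Both conditions hold in: 1896, 1908, 1936 — 3.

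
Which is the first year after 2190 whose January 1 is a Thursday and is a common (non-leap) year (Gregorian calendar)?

Jan 1 advances by 2 weekdays after a leap year and by 1 after a common year.
2190: Jan 1 is Friday.
2191: Saturday
2192: Sunday (leap)
2193: Tuesday
2194: Wednesday
2195: Thursday
2195 begins on a Thursday and is a common year.

2195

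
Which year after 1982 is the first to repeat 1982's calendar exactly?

1993

Two years share a calendar iff Jan 1 falls on the same weekday and both are leap or both are common. 1982: Jan 1 is Friday, common year.
1983: Jan 1 Saturday, common
1984: Jan 1 Sunday, leap
1985: Jan 1 Tuesday, common
1986: Jan 1 Wednesday, common
1987: Jan 1 Thursday, common
1988: Jan 1 Friday, leap
1989: Jan 1 Sunday, common
1990: Jan 1 Monday, common
1991: Jan 1 Tuesday, common
1992: Jan 1 Wednesday, leap
1993: Jan 1 Friday, common
1993 matches on both conditions.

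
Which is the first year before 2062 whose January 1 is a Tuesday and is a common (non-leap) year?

2058

Jan 1 advances by 2 weekdays after a leap year and by 1 after a common year.
2062: Jan 1 is Sunday.
2061: Saturday
2060: Thursday (leap)
2059: Wednesday
2058: Tuesday
2058 begins on a Tuesday and is a common year.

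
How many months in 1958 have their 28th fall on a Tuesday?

2

Check the 28th of each month of 1958: Jan 28: Tue, Feb 28: Fri, Mar 28: Fri, Apr 28: Mon, May 28: Wed, Jun 28: Sat, Jul 28: Mon, Aug 28: Thu, Sep 28: Sun, Oct 28: Tue, Nov 28: Fri, Dec 28: Sun.
Tuesday occurs in January, October — 2 months.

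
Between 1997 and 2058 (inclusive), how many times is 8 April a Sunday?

9

Track 8 April's weekday year by year (advancing +1, or +2 across a Feb 29):
  1997: Tue  1998: Wed (+1)  1999: Thu (+1)  2000: Sat (+2)  2001: Sun (+1) ✓
  2002: Mon (+1)  2003: Tue (+1)  2004: Thu (+2)  2005: Fri (+1)  2006: Sat (+1)
  2007: Sun (+1) ✓  2008: Tue (+2)  2009: Wed (+1)  2010: Thu (+1)  … (34 more years) …
  2045: Sat (+1)  2046: Sun (+1) ✓  2047: Mon (+1)  2048: Wed (+2)  2049: Thu (+1)
  2050: Fri (+1)  2051: Sat (+1)  2052: Mon (+2)  2053: Tue (+1)  2054: Wed (+1)
  2055: Thu (+1)  2056: Sat (+2)  2057: Sun (+1) ✓  2058: Mon (+1)
Sunday years: 2001, 2007, 2012, 2018, 2029, 2035, 2040, 2046, 2057 — 9 in total.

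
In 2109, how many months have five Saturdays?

4

A month of length L has five Saturdays iff its first Saturday is on day ≤ L−28 (so day 1–3 in a 31-day month, 1–2 in a 30-day month, day 1 in a leap February).
Checking each month of 2109: Jan starts Tue (31d); Feb starts Fri (28d); Mar starts Fri (31d) ✓; Apr starts Mon (30d); May starts Wed (31d); Jun starts Sat (30d) ✓; Jul starts Mon (31d); Aug starts Thu (31d) ✓; Sep starts Sun (30d); Oct starts Tue (31d); Nov starts Fri (30d) ✓; Dec starts Sun (31d).
Five-Saturday months: March, June, August, November → 4.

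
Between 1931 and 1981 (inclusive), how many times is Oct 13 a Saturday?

7

Track Oct 13's weekday year by year (advancing +1, or +2 across a Feb 29):
  1931: Tue  1932: Thu (+2)  1933: Fri (+1)  1934: Sat (+1) ✓  1935: Sun (+1)
  1936: Tue (+2)  1937: Wed (+1)  1938: Thu (+1)  1939: Fri (+1)  1940: Sun (+2)
  1941: Mon (+1)  1942: Tue (+1)  1943: Wed (+1)  1944: Fri (+2)  … (23 more years) …
  1968: Sun (+2)  1969: Mon (+1)  1970: Tue (+1)  1971: Wed (+1)  1972: Fri (+2)
  1973: Sat (+1) ✓  1974: Sun (+1)  1975: Mon (+1)  1976: Wed (+2)  1977: Thu (+1)
  1978: Fri (+1)  1979: Sat (+1) ✓  1980: Mon (+2)  1981: Tue (+1)
Saturday years: 1934, 1945, 1951, 1956, 1962, 1973, 1979 — 7 in total.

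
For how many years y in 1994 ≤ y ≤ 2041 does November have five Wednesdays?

November has 30 days; it has five Wednesdays when Wednesday falls among the first (month-length − 28) days — i.e. when November 1 is one of Wednesday/Tuesday.
November 1 by year: 1994:Tue✓ 1995:Wed✓ 1996:Fri 1997:Sat 1998:Sun 1999:Mon 2000:Wed✓ 2001:Thu 2002:Fri 2003:Sat 2004:Mon 2005:Tue✓ 2006:Wed✓ 2007:Thu 2008:Sat …(18 more)… 2027:Mon 2028:Wed✓ 2029:Thu 2030:Fri 2031:Sat 2032:Mon 2033:Tue✓ 2034:Wed✓ 2035:Thu 2036:Sat 2037:Sun 2038:Mon 2039:Tue✓ 2040:Thu 2041:Fri
Years with five Wednesdays: 1994, 1995, 2000, 2005, 2006, 2011, 2016, 2017, 2022, 2023, 2028, 2033, 2034, 2039 → 14.

14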